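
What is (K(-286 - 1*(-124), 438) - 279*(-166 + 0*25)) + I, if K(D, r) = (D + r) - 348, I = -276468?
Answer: -230226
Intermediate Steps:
K(D, r) = -348 + D + r
(K(-286 - 1*(-124), 438) - 279*(-166 + 0*25)) + I = ((-348 + (-286 - 1*(-124)) + 438) - 279*(-166 + 0*25)) - 276468 = ((-348 + (-286 + 124) + 438) - 279*(-166 + 0)) - 276468 = ((-348 - 162 + 438) - 279*(-166)) - 276468 = (-72 + 46314) - 276468 = 46242 - 276468 = -230226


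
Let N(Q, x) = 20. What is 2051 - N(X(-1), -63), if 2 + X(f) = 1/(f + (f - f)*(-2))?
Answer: 2031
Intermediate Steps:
X(f) = -2 + 1/f (X(f) = -2 + 1/(f + (f - f)*(-2)) = -2 + 1/(f + 0*(-2)) = -2 + 1/(f + 0) = -2 + 1/f)
2051 - N(X(-1), -63) = 2051 - 1*20 = 2051 - 20 = 2031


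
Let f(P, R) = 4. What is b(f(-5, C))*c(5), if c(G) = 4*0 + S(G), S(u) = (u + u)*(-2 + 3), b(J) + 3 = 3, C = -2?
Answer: 0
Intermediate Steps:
b(J) = 0 (b(J) = -3 + 3 = 0)
S(u) = 2*u (S(u) = (2*u)*1 = 2*u)
c(G) = 2*G (c(G) = 4*0 + 2*G = 0 + 2*G = 2*G)
b(f(-5, C))*c(5) = 0*(2*5) = 0*10 = 0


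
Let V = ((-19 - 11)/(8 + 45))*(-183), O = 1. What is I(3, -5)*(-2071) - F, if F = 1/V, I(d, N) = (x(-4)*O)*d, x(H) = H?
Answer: 136437427/5490 ≈ 24852.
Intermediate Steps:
I(d, N) = -4*d (I(d, N) = (-4*1)*d = -4*d)
V = 5490/53 (V = -30/53*(-183) = 5490/53 ≈ 103.58)
F = 53/5490 (F = 1/(5490/53) = 53/5490 ≈ 0.0096539)
I(3, -5)*(-2071) - F = -4*3*(-2071) - 1*53/5490 = -12*(-2071) - 53/5490 = 24852 - 53/5490 = 136437427/5490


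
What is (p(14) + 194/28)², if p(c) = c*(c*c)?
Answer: 1483251169/196 ≈ 7.5676e+6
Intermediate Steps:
p(c) = c³ (p(c) = c*c² = c³)
(p(14) + 194/28)² = (14³ + 194/28)² = (2744 + 194*(1/28))² = (2744 + 97/14)² = (38513/14)² = 1483251169/196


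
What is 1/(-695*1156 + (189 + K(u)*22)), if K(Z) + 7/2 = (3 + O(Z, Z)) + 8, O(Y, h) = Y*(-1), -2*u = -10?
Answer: -1/803176 ≈ -1.2451e-6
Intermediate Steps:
u = 5 (u = -½*(-10) = 5)
O(Y, h) = -Y
K(Z) = 15/2 - Z (K(Z) = -7/2 + ((3 - Z) + 8) = -7/2 + (11 - Z) = 15/2 - Z)
1/(-695*1156 + (189 + K(u)*22)) = 1/(-695*1156 + (189 + (15/2 - 1*5)*22)) = 1/(-803420 + (189 + (15/2 - 5)*22)) = 1/(-803420 + (189 + (5/2)*22)) = 1/(-803420 + (189 + 55)) = 1/(-803420 + 244) = 1/(-803176) = -1/803176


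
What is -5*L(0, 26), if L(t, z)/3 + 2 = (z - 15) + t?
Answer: -135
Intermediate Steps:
L(t, z) = -51 + 3*t + 3*z (L(t, z) = -6 + 3*((z - 15) + t) = -6 + 3*((-15 + z) + t) = -6 + 3*(-15 + t + z) = -6 + (-45 + 3*t + 3*z) = -51 + 3*t + 3*z)
-5*L(0, 26) = -5*(-51 + 3*0 + 3*26) = -5*(-51 + 0 + 78) = -5*27 = -135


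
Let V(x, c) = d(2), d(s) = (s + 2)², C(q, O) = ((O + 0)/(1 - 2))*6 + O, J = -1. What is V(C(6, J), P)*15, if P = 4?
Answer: 240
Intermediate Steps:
C(q, O) = -5*O (C(q, O) = (O/(-1))*6 + O = (O*(-1))*6 + O = -O*6 + O = -6*O + O = -5*O)
d(s) = (2 + s)²
V(x, c) = 16 (V(x, c) = (2 + 2)² = 4² = 16)
V(C(6, J), P)*15 = 16*15 = 240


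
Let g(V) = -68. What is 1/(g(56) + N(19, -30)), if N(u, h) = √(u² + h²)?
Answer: -68/3363 - √1261/3363 ≈ -0.030779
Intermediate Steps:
N(u, h) = √(h² + u²)
1/(g(56) + N(19, -30)) = 1/(-68 + √((-30)² + 19²)) = 1/(-68 + √(900 + 361)) = 1/(-68 + √1261)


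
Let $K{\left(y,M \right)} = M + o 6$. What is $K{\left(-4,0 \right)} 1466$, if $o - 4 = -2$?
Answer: $17592$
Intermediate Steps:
$o = 2$ ($o = 4 - 2 = 2$)
$K{\left(y,M \right)} = 12 + M$ ($K{\left(y,M \right)} = M + 2 \cdot 6 = M + 12 = 12 + M$)
$K{\left(-4,0 \right)} 1466 = \left(12 + 0\right) 1466 = 12 \cdot 1466 = 17592$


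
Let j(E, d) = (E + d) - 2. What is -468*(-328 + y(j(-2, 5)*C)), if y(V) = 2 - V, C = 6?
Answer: 155376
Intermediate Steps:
j(E, d) = -2 + E + d
-468*(-328 + y(j(-2, 5)*C)) = -468*(-328 + (2 - (-2 - 2 + 5)*6)) = -468*(-328 + (2 - 6)) = -468*(-328 - 4) = -468*(-332) = 155376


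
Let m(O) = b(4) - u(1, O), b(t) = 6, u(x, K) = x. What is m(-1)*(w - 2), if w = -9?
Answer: -55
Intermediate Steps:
m(O) = 5 (m(O) = 6 - 1*1 = 6 - 1 = 5)
m(-1)*(w - 2) = 5*(-9 - 2) = 5*(-11) = -55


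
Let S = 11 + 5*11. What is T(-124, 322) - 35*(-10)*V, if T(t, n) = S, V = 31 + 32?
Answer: 22116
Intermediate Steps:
S = 66 (S = 11 + 55 = 66)
V = 63
T(t, n) = 66
T(-124, 322) - 35*(-10)*V = 66 - 35*(-10)*63 = 66 - (-350)*63 = 66 - 1*(-22050) = 66 + 22050 = 22116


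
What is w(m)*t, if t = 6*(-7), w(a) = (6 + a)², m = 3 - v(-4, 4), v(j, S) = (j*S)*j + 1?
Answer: -131712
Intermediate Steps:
v(j, S) = 1 + S*j² (v(j, S) = (S*j)*j + 1 = S*j² + 1 = 1 + S*j²)
m = -62 (m = 3 - (1 + 4*(-4)²) = 3 - (1 + 4*16) = 3 - (1 + 64) = 3 - 1*65 = 3 - 65 = -62)
t = -42
w(m)*t = (6 - 62)²*(-42) = (-56)²*(-42) = 3136*(-42) = -131712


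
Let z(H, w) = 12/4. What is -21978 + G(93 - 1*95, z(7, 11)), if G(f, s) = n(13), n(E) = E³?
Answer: -19781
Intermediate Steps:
z(H, w) = 3 (z(H, w) = 12*(¼) = 3)
G(f, s) = 2197 (G(f, s) = 13³ = 2197)
-21978 + G(93 - 1*95, z(7, 11)) = -21978 + 2197 = -19781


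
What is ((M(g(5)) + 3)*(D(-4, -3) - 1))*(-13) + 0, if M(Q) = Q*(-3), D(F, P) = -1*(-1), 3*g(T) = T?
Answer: 0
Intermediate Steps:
g(T) = T/3
D(F, P) = 1
M(Q) = -3*Q
((M(g(5)) + 3)*(D(-4, -3) - 1))*(-13) + 0 = ((-5 + 3)*(1 - 1))*(-13) + 0 = ((-3*5/3 + 3)*0)*(-13) + 0 = ((-5 + 3)*0)*(-13) + 0 = -2*0*(-13) + 0 = 0*(-13) + 0 = 0 + 0 = 0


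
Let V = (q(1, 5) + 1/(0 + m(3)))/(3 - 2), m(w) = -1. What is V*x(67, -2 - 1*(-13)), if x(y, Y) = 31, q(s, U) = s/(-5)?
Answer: -186/5 ≈ -37.200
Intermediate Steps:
q(s, U) = -s/5 (q(s, U) = s*(-⅕) = -s/5)
V = -6/5 (V = (-⅕*1 + 1/(0 - 1))/(3 - 2) = (-⅕ + 1/(-1))/1 = (-⅕ - 1)*1 = -6/5*1 = -6/5 ≈ -1.2000)
V*x(67, -2 - 1*(-13)) = -6/5*31 = -186/5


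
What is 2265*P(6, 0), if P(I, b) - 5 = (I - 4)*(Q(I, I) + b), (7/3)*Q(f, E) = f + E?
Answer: 242355/7 ≈ 34622.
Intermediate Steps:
Q(f, E) = 3*E/7 + 3*f/7 (Q(f, E) = 3*(f + E)/7 = 3*(E + f)/7 = 3*E/7 + 3*f/7)
P(I, b) = 5 + (-4 + I)*(b + 6*I/7) (P(I, b) = 5 + (I - 4)*((3*I/7 + 3*I/7) + b) = 5 + (-4 + I)*(6*I/7 + b) = 5 + (-4 + I)*(b + 6*I/7))
2265*P(6, 0) = 2265*(5 - 4*0 - 24/7*6 + (6/7)*6² + 6*0) = 2265*(5 + 0 - 144/7 + (6/7)*36 + 0) = 2265*(5 + 0 - 144/7 + 216/7 + 0) = 2265*(107/7) = 242355/7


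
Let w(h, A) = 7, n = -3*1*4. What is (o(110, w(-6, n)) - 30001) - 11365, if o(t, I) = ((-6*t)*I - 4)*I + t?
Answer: -73624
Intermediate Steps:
n = -12 (n = -3*4 = -12)
o(t, I) = t + I*(-4 - 6*I*t) (o(t, I) = (-6*I*t - 4)*I + t = (-4 - 6*I*t)*I + t = I*(-4 - 6*I*t) + t = t + I*(-4 - 6*I*t))
(o(110, w(-6, n)) - 30001) - 11365 = ((110 - 4*7 - 6*110*7²) - 30001) - 11365 = ((110 - 28 - 6*110*49) - 30001) - 11365 = ((110 - 28 - 32340) - 30001) - 11365 = (-32258 - 30001) - 11365 = -62259 - 11365 = -73624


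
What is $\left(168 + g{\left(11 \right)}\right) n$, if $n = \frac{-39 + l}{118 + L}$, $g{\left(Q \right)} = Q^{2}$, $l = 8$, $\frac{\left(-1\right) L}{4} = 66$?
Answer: $\frac{8959}{146} \approx 61.363$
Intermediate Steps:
$L = -264$ ($L = \left(-4\right) 66 = -264$)
$n = \frac{31}{146}$ ($n = \frac{-39 + 8}{118 - 264} = - \frac{31}{-146} = \left(-31\right) \left(- \frac{1}{146}\right) = \frac{31}{146} \approx 0.21233$)
$\left(168 + g{\left(11 \right)}\right) n = \left(168 + 11^{2}\right) \frac{31}{146} = \left(168 + 121\right) \frac{31}{146} = 289 \cdot \frac{31}{146} = \frac{8959}{146}$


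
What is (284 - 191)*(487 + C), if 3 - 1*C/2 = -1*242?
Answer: 90861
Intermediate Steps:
C = 490 (C = 6 - (-2)*242 = 6 - 2*(-242) = 6 + 484 = 490)
(284 - 191)*(487 + C) = (284 - 191)*(487 + 490) = 93*977 = 90861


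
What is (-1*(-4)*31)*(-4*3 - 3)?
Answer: -1860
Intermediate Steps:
(-1*(-4)*31)*(-4*3 - 3) = (4*31)*(-12 - 3) = 124*(-15) = -1860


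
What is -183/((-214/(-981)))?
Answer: -179523/214 ≈ -838.89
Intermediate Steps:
-183/((-214/(-981))) = -183/((-214*(-1/981))) = -183/214/981 = -183*981/214 = -179523/214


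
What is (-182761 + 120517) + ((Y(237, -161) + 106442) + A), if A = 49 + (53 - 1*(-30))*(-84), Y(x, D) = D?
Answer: 37114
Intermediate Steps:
A = -6923 (A = 49 + (53 + 30)*(-84) = 49 + 83*(-84) = 49 - 6972 = -6923)
(-182761 + 120517) + ((Y(237, -161) + 106442) + A) = (-182761 + 120517) + ((-161 + 106442) - 6923) = -62244 + (106281 - 6923) = -62244 + 99358 = 37114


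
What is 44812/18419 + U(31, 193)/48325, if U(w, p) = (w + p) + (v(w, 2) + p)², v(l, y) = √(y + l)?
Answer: 2856362914/890098175 + 386*√33/48325 ≈ 3.2549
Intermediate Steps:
v(l, y) = √(l + y)
U(w, p) = p + w + (p + √(2 + w))² (U(w, p) = (w + p) + (√(w + 2) + p)² = (p + w) + (√(2 + w) + p)² = (p + w) + (p + √(2 + w))² = p + w + (p + √(2 + w))²)
44812/18419 + U(31, 193)/48325 = 44812/18419 + (193 + 31 + (193 + √(2 + 31))²)/48325 = 44812*(1/18419) + (193 + 31 + (193 + √33)²)*(1/48325) = 44812/18419 + (224 + (193 + √33)²)*(1/48325) = 44812/18419 + (224/48325 + (193 + √33)²/48325) = 2169665756/890098175 + (193 + √33)²/48325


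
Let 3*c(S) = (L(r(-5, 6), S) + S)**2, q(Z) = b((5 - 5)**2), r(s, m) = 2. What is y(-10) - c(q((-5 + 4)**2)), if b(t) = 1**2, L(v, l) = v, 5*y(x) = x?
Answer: -5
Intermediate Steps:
y(x) = x/5
b(t) = 1
q(Z) = 1
c(S) = (2 + S)**2/3
y(-10) - c(q((-5 + 4)**2)) = (1/5)*(-10) - (2 + 1)**2/3 = -2 - 3**2/3 = -2 - 9/3 = -2 - 1*3 = -2 - 3 = -5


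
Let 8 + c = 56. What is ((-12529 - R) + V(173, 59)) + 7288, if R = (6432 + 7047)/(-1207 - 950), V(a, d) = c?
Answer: -3729274/719 ≈ -5186.8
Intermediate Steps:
c = 48 (c = -8 + 56 = 48)
V(a, d) = 48
R = -4493/719 (R = 13479/(-2157) = 13479*(-1/2157) = -4493/719 ≈ -6.2490)
((-12529 - R) + V(173, 59)) + 7288 = ((-12529 - 1*(-4493/719)) + 48) + 7288 = ((-12529 + 4493/719) + 48) + 7288 = (-9003858/719 + 48) + 7288 = -8969346/719 + 7288 = -3729274/719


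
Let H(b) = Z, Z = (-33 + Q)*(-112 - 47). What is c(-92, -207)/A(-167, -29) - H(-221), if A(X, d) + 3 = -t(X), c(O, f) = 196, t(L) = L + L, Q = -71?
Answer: -5473220/331 ≈ -16535.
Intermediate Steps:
t(L) = 2*L
Z = 16536 (Z = (-33 - 71)*(-112 - 47) = -104*(-159) = 16536)
A(X, d) = -3 - 2*X
H(b) = 16536
c(-92, -207)/A(-167, -29) - H(-221) = 196/(-3 - 2*(-167)) - 1*16536 = 196/(-3 + 334) - 16536 = 196/331 - 16536 = -5473220/331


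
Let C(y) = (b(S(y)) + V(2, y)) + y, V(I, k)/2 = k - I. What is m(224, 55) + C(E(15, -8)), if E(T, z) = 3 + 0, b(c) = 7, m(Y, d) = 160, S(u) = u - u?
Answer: 172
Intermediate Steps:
S(u) = 0
V(I, k) = -2*I + 2*k (V(I, k) = 2*(k - I) = -2*I + 2*k)
E(T, z) = 3
C(y) = 3 + 3*y (C(y) = (7 + (-2*2 + 2*y)) + y = (7 + (-4 + 2*y)) + y = (3 + 2*y) + y = 3 + 3*y)
m(224, 55) + C(E(15, -8)) = 160 + (3 + 3*3) = 160 + (3 + 9) = 160 + 12 = 172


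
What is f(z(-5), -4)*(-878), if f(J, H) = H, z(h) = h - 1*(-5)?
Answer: 3512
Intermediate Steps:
z(h) = 5 + h (z(h) = h + 5 = 5 + h)
f(z(-5), -4)*(-878) = -4*(-878) = 3512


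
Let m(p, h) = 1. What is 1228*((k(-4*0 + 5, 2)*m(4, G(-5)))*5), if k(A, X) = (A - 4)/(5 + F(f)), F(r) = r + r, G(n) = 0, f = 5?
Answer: 1228/3 ≈ 409.33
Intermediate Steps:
F(r) = 2*r
k(A, X) = -4/15 + A/15 (k(A, X) = (A - 4)/(5 + 2*5) = (-4 + A)/(5 + 10) = (-4 + A)/15 = (-4 + A)*(1/15) = -4/15 + A/15)
1228*((k(-4*0 + 5, 2)*m(4, G(-5)))*5) = 1228*(((-4/15 + (-4*0 + 5)/15)*1)*5) = 1228*(((-4/15 + (0 + 5)/15)*1)*5) = 1228*(((-4/15 + (1/15)*5)*1)*5) = 1228*(((-4/15 + ⅓)*1)*5) = 1228*(((1/15)*1)*5) = 1228*((1/15)*5) = 1228*(⅓) = 1228/3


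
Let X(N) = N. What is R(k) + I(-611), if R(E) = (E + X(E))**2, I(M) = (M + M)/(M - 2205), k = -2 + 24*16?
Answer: 821844579/1408 ≈ 5.8370e+5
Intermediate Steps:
k = 382 (k = -2 + 384 = 382)
I(M) = 2*M/(-2205 + M) (I(M) = (2*M)/(-2205 + M) = 2*M/(-2205 + M))
R(E) = 4*E**2 (R(E) = (E + E)**2 = (2*E)**2 = 4*E**2)
R(k) + I(-611) = 4*382**2 + 2*(-611)/(-2205 - 611) = 4*145924 + 2*(-611)/(-2816) = 583696 + 2*(-611)*(-1/2816) = 583696 + 611/1408 = 821844579/1408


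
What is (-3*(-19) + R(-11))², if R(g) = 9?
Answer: 4356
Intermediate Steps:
(-3*(-19) + R(-11))² = (-3*(-19) + 9)² = (57 + 9)² = 66² = 4356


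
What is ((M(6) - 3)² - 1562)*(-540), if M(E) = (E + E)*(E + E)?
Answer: -9892260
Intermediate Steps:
M(E) = 4*E² (M(E) = (2*E)*(2*E) = 4*E²)
((M(6) - 3)² - 1562)*(-540) = ((4*6² - 3)² - 1562)*(-540) = ((4*36 - 3)² - 1562)*(-540) = ((144 - 3)² - 1562)*(-540) = (141² - 1562)*(-540) = (19881 - 1562)*(-540) = 18319*(-540) = -9892260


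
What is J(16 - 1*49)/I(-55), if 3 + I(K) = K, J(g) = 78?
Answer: -39/29 ≈ -1.3448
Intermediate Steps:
I(K) = -3 + K
J(16 - 1*49)/I(-55) = 78/(-3 - 55) = 78/(-58) = 78*(-1/58) = -39/29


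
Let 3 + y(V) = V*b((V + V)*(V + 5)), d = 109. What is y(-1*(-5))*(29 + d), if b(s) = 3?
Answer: 1656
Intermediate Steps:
y(V) = -3 + 3*V (y(V) = -3 + V*3 = -3 + 3*V)
y(-1*(-5))*(29 + d) = (-3 + 3*(-1*(-5)))*(29 + 109) = (-3 + 3*5)*138 = (-3 + 15)*138 = 12*138 = 1656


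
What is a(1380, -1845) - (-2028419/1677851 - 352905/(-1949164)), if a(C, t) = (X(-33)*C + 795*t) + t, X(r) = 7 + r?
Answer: -702903374099464777/467200966652 ≈ -1.5045e+6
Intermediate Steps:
a(C, t) = -26*C + 796*t (a(C, t) = ((7 - 33)*C + 795*t) + t = (-26*C + 795*t) + t = -26*C + 796*t)
a(1380, -1845) - (-2028419/1677851 - 352905/(-1949164)) = (-26*1380 + 796*(-1845)) - (-2028419/1677851 - 352905/(-1949164)) = (-35880 - 1468620) - (-2028419*1/1677851 - 352905*(-1/1949164)) = -1504500 - (-2028419/1677851 + 50415/278452) = -1504500 - 1*(-480228469223/467200966652) = -1504500 + 480228469223/467200966652 = -702903374099464777/467200966652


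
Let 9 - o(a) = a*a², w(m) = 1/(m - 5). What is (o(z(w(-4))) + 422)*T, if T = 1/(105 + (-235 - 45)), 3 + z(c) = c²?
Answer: -243223559/93002175 ≈ -2.6152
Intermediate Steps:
w(m) = 1/(-5 + m)
z(c) = -3 + c²
T = -1/175 (T = 1/(105 - 280) = 1/(-175) = -1/175 ≈ -0.0057143)
o(a) = 9 - a³ (o(a) = 9 - a*a² = 9 - a³)
(o(z(w(-4))) + 422)*T = ((9 - (-3 + (1/(-5 - 4))²)³) + 422)*(-1/175) = ((9 - (-3 + (1/(-9))²)³) + 422)*(-1/175) = ((9 - (-3 + (-⅑)²)³) + 422)*(-1/175) = ((9 - (-3 + 1/81)³) + 422)*(-1/175) = ((9 - (-242/81)³) + 422)*(-1/175) = ((9 - 1*(-14172488/531441)) + 422)*(-1/175) = ((9 + 14172488/531441) + 422)*(-1/175) = (18955457/531441 + 422)*(-1/175) = (243223559/531441)*(-1/175) = -243223559/93002175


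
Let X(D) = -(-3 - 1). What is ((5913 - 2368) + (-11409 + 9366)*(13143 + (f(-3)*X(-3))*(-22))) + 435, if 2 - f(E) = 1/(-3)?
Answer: -26427673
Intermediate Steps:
f(E) = 7/3 (f(E) = 2 - 1/(-3) = 2 - 1*(-⅓) = 2 + ⅓ = 7/3)
X(D) = 4 (X(D) = -1*(-4) = 4)
((5913 - 2368) + (-11409 + 9366)*(13143 + (f(-3)*X(-3))*(-22))) + 435 = ((5913 - 2368) + (-11409 + 9366)*(13143 + ((7/3)*4)*(-22))) + 435 = (3545 - 2043*(13143 + (28/3)*(-22))) + 435 = (3545 - 2043*(13143 - 616/3)) + 435 = (3545 - 2043*38813/3) + 435 = (3545 - 26431653) + 435 = -26428108 + 435 = -26427673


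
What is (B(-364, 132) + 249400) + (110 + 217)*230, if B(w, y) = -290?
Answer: 324320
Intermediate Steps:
(B(-364, 132) + 249400) + (110 + 217)*230 = (-290 + 249400) + (110 + 217)*230 = 249110 + 327*230 = 249110 + 75210 = 324320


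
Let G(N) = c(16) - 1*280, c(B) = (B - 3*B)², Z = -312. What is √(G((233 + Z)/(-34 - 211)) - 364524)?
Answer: 6*I*√10105 ≈ 603.14*I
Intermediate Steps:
c(B) = 4*B² (c(B) = (-2*B)² = 4*B²)
G(N) = 744 (G(N) = 4*16² - 1*280 = 4*256 - 280 = 1024 - 280 = 744)
√(G((233 + Z)/(-34 - 211)) - 364524) = √(744 - 364524) = √(-363780) = 6*I*√10105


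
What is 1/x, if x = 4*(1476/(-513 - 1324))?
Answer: -1837/5904 ≈ -0.31114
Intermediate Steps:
x = -5904/1837 (x = 4*(1476/(-1837)) = 4*(1476*(-1/1837)) = 4*(-1476/1837) = -5904/1837 ≈ -3.2139)
1/x = 1/(-5904/1837) = -1837/5904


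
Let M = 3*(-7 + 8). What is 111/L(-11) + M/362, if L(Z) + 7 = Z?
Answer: -3344/543 ≈ -6.1584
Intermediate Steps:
L(Z) = -7 + Z
M = 3 (M = 3*1 = 3)
111/L(-11) + M/362 = 111/(-7 - 11) + 3/362 = 111/(-18) + 3*(1/362) = 111*(-1/18) + 3/362 = -37/6 + 3/362 = -3344/543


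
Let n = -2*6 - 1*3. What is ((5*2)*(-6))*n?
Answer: 900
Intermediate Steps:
n = -15 (n = -12 - 3 = -15)
((5*2)*(-6))*n = ((5*2)*(-6))*(-15) = (10*(-6))*(-15) = -60*(-15) = 900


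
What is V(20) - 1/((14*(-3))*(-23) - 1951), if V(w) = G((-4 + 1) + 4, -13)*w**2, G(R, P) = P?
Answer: -5121999/985 ≈ -5200.0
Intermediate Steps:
V(w) = -13*w**2
V(20) - 1/((14*(-3))*(-23) - 1951) = -13*20**2 - 1/((14*(-3))*(-23) - 1951) = -13*400 - 1/(-42*(-23) - 1951) = -5200 - 1/(966 - 1951) = -5200 - 1/(-985) = -5200 - 1*(-1/985) = -5200 + 1/985 = -5121999/985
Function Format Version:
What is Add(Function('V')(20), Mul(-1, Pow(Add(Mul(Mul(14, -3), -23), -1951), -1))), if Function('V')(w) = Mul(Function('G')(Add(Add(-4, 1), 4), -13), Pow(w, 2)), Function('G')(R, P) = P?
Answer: Rational(-5121999, 985) ≈ -5200.0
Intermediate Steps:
Function('V')(w) = Mul(-13, Pow(w, 2))
Add(Function('V')(20), Mul(-1, Pow(Add(Mul(Mul(14, -3), -23), -1951), -1))) = Add(Mul(-13, Pow(20, 2)), Mul(-1, Pow(Add(Mul(Mul(14, -3), -23), -1951), -1))) = Add(Mul(-13, 400), Mul(-1, Pow(Add(Mul(-42, -23), -1951), -1))) = Add(-5200, Mul(-1, Pow(Add(966, -1951), -1))) = Add(-5200, Mul(-1, Pow(-985, -1))) = Add(-5200, Mul(-1, Rational(-1, 985))) = Add(-5200, Rational(1, 985)) = Rational(-5121999, 985)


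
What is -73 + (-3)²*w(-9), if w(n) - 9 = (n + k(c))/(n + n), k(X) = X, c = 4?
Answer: 21/2 ≈ 10.500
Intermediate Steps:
w(n) = 9 + (4 + n)/(2*n) (w(n) = 9 + (n + 4)/(n + n) = 9 + (4 + n)/((2*n)) = 9 + (4 + n)*(1/(2*n)) = 9 + (4 + n)/(2*n))
-73 + (-3)²*w(-9) = -73 + (-3)²*(19/2 + 2/(-9)) = -73 + 9*(19/2 + 2*(-⅑)) = -73 + 9*(19/2 - 2/9) = -73 + 9*(167/18) = -73 + 167/2 = 21/2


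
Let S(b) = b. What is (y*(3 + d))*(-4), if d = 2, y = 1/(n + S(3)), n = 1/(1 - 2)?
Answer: -10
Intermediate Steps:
n = -1 (n = 1/(-1) = -1)
y = ½ (y = 1/(-1 + 3) = 1/2 = ½ ≈ 0.50000)
(y*(3 + d))*(-4) = ((3 + 2)/2)*(-4) = ((½)*5)*(-4) = (5/2)*(-4) = -10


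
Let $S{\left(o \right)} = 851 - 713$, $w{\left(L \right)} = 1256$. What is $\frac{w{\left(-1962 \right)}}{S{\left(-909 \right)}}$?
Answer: $\frac{628}{69} \approx 9.1015$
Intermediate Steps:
$S{\left(o \right)} = 138$
$\frac{w{\left(-1962 \right)}}{S{\left(-909 \right)}} = \frac{1256}{138} = 1256 \cdot \frac{1}{138} = \frac{628}{69}$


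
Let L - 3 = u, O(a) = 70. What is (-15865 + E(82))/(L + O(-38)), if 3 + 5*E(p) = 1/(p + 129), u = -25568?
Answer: 16738207/26897225 ≈ 0.62230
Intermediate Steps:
E(p) = -⅗ + 1/(5*(129 + p)) (E(p) = -⅗ + 1/(5*(p + 129)) = -⅗ + 1/(5*(129 + p)))
L = -25565 (L = 3 - 25568 = -25565)
(-15865 + E(82))/(L + O(-38)) = (-15865 + (-386 - 3*82)/(5*(129 + 82)))/(-25565 + 70) = (-15865 + (⅕)*(-386 - 246)/211)/(-25495) = (-15865 + (⅕)*(1/211)*(-632))*(-1/25495) = (-15865 - 632/1055)*(-1/25495) = -16738207/1055*(-1/25495) = 16738207/26897225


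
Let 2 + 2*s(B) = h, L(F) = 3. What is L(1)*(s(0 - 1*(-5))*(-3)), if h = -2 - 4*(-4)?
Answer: -54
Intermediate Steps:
h = 14 (h = -2 + 16 = 14)
s(B) = 6 (s(B) = -1 + (½)*14 = -1 + 7 = 6)
L(1)*(s(0 - 1*(-5))*(-3)) = 3*(6*(-3)) = 3*(-18) = -54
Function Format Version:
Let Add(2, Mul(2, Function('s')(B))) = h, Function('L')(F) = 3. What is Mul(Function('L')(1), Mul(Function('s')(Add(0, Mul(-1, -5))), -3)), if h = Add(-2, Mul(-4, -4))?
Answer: -54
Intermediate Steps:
h = 14 (h = Add(-2, 16) = 14)
Function('s')(B) = 6 (Function('s')(B) = Add(-1, Mul(Rational(1, 2), 14)) = Add(-1, 7) = 6)
Mul(Function('L')(1), Mul(Function('s')(Add(0, Mul(-1, -5))), -3)) = Mul(3, Mul(6, -3)) = Mul(3, -18) = -54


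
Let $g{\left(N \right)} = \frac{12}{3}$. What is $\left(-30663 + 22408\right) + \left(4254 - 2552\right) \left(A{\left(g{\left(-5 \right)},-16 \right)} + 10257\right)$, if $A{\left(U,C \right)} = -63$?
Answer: $17341933$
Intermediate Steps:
$g{\left(N \right)} = 4$ ($g{\left(N \right)} = 12 \cdot \frac{1}{3} = 4$)
$\left(-30663 + 22408\right) + \left(4254 - 2552\right) \left(A{\left(g{\left(-5 \right)},-16 \right)} + 10257\right) = \left(-30663 + 22408\right) + \left(4254 - 2552\right) \left(-63 + 10257\right) = -8255 + 1702 \cdot 10194 = -8255 + 17350188 = 17341933$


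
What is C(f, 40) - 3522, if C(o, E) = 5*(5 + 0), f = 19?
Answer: -3497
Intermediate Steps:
C(o, E) = 25 (C(o, E) = 5*5 = 25)
C(f, 40) - 3522 = 25 - 3522 = -3497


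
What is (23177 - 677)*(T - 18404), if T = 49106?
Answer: 690795000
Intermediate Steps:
(23177 - 677)*(T - 18404) = (23177 - 677)*(49106 - 18404) = 22500*30702 = 690795000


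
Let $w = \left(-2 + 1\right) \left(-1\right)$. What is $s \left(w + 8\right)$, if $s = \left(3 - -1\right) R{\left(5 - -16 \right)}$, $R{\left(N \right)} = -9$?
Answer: $-324$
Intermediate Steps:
$w = 1$ ($w = \left(-1\right) \left(-1\right) = 1$)
$s = -36$ ($s = \left(3 - -1\right) \left(-9\right) = \left(3 + 1\right) \left(-9\right) = 4 \left(-9\right) = -36$)
$s \left(w + 8\right) = - 36 \left(1 + 8\right) = \left(-36\right) 9 = -324$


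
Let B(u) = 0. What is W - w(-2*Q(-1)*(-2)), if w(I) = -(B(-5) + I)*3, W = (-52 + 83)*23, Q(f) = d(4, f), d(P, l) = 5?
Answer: 773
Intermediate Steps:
Q(f) = 5
W = 713 (W = 31*23 = 713)
w(I) = -3*I (w(I) = -(0 + I)*3 = -I*3 = -3*I)
W - w(-2*Q(-1)*(-2)) = 713 - (-3)*-2*5*(-2) = 713 - (-3)*(-10*(-2)) = 713 - (-3)*20 = 713 - 1*(-60) = 713 + 60 = 773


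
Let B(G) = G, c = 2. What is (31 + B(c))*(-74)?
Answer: -2442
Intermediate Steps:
(31 + B(c))*(-74) = (31 + 2)*(-74) = 33*(-74) = -2442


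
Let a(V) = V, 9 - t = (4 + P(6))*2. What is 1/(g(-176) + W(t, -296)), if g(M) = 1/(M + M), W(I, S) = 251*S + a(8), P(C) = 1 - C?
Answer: -352/26149377 ≈ -1.3461e-5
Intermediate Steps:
t = 11 (t = 9 - (4 + (1 - 1*6))*2 = 9 - (4 + (1 - 6))*2 = 9 - (4 - 5)*2 = 9 - (-1)*2 = 9 - 1*(-2) = 9 + 2 = 11)
W(I, S) = 8 + 251*S (W(I, S) = 251*S + 8 = 8 + 251*S)
g(M) = 1/(2*M)
1/(g(-176) + W(t, -296)) = 1/((½)/(-176) + (8 + 251*(-296))) = 1/((½)*(-1/176) + (8 - 74296)) = 1/(-1/352 - 74288) = 1/(-26149377/352) = -352/26149377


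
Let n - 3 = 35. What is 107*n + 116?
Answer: 4182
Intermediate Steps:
n = 38 (n = 3 + 35 = 38)
107*n + 116 = 107*38 + 116 = 4066 + 116 = 4182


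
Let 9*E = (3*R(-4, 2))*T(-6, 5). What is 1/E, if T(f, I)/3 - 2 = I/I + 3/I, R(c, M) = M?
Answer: 5/36 ≈ 0.13889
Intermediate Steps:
T(f, I) = 9 + 9/I (T(f, I) = 6 + 3*(I/I + 3/I) = 6 + 3*(1 + 3/I) = 6 + (3 + 9/I) = 9 + 9/I)
E = 36/5 (E = ((3*2)*(9 + 9/5))/9 = (6*(9 + 9*(1/5)))/9 = (6*(9 + 9/5))/9 = (6*(54/5))/9 = (1/9)*(324/5) = 36/5 ≈ 7.2000)
1/E = 1/(36/5) = 5/36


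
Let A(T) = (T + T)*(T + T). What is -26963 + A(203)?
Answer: 137873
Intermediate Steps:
A(T) = 4*T**2 (A(T) = (2*T)*(2*T) = 4*T**2)
-26963 + A(203) = -26963 + 4*203**2 = -26963 + 4*41209 = -26963 + 164836 = 137873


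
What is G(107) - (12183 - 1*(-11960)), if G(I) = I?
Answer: -24036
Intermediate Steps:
G(107) - (12183 - 1*(-11960)) = 107 - (12183 - 1*(-11960)) = 107 - (12183 + 11960) = 107 - 1*24143 = 107 - 24143 = -24036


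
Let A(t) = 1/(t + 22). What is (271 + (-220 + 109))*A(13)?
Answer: 32/7 ≈ 4.5714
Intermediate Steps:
A(t) = 1/(22 + t)
(271 + (-220 + 109))*A(13) = (271 + (-220 + 109))/(22 + 13) = (271 - 111)/35 = 160*(1/35) = 32/7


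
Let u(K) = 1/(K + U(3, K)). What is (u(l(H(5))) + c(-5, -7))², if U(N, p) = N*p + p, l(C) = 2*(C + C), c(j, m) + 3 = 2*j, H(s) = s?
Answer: 1687401/10000 ≈ 168.74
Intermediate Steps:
c(j, m) = -3 + 2*j
l(C) = 4*C (l(C) = 2*(2*C) = 4*C)
U(N, p) = p + N*p
u(K) = 1/(5*K) (u(K) = 1/(K + K*(1 + 3)) = 1/(K + K*4) = 1/(K + 4*K) = 1/(5*K))
(u(l(H(5))) + c(-5, -7))² = (1/(5*((4*5))) + (-3 + 2*(-5)))² = ((⅕)/20 + (-3 - 10))² = ((⅕)*(1/20) - 13)² = (1/100 - 13)² = (-1299/100)² = 1687401/10000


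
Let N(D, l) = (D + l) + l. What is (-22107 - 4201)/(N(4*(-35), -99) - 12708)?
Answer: 13154/6523 ≈ 2.0166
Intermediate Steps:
N(D, l) = D + 2*l
(-22107 - 4201)/(N(4*(-35), -99) - 12708) = (-22107 - 4201)/((4*(-35) + 2*(-99)) - 12708) = -26308/((-140 - 198) - 12708) = -26308/(-338 - 12708) = -26308/(-13046) = -26308*(-1/13046) = 13154/6523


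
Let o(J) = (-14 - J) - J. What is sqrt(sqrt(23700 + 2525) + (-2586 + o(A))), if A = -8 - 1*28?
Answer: sqrt(-2528 + 5*sqrt(1049)) ≈ 48.642*I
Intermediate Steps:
A = -36 (A = -8 - 28 = -36)
o(J) = -14 - 2*J
sqrt(sqrt(23700 + 2525) + (-2586 + o(A))) = sqrt(sqrt(23700 + 2525) + (-2586 + (-14 - 2*(-36)))) = sqrt(sqrt(26225) + (-2586 + (-14 + 72))) = sqrt(5*sqrt(1049) + (-2586 + 58)) = sqrt(5*sqrt(1049) - 2528) = sqrt(-2528 + 5*sqrt(1049))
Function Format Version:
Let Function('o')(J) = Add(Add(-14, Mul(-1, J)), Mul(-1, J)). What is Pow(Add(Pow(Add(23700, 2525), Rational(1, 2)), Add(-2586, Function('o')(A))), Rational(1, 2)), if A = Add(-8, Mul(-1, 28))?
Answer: Pow(Add(-2528, Mul(5, Pow(1049, Rational(1, 2)))), Rational(1, 2)) ≈ Mul(48.642, I)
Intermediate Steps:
A = -36 (A = Add(-8, -28) = -36)
Function('o')(J) = Add(-14, Mul(-2, J))
Pow(Add(Pow(Add(23700, 2525), Rational(1, 2)), Add(-2586, Function('o')(A))), Rational(1, 2)) = Pow(Add(Pow(Add(23700, 2525), Rational(1, 2)), Add(-2586, Add(-14, Mul(-2, -36)))), Rational(1, 2)) = Pow(Add(Pow(26225, Rational(1, 2)), Add(-2586, Add(-14, 72))), Rational(1, 2)) = Pow(Add(Mul(5, Pow(1049, Rational(1, 2))), Add(-2586, 58)), Rational(1, 2)) = Pow(Add(Mul(5, Pow(1049, Rational(1, 2))), -2528), Rational(1, 2)) = Pow(Add(-2528, Mul(5, Pow(1049, Rational(1, 2)))), Rational(1, 2))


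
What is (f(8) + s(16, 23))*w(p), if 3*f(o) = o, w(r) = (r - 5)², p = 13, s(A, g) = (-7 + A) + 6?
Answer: 3392/3 ≈ 1130.7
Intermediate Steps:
s(A, g) = -1 + A
w(r) = (-5 + r)²
f(o) = o/3
(f(8) + s(16, 23))*w(p) = ((⅓)*8 + (-1 + 16))*(-5 + 13)² = (8/3 + 15)*8² = (53/3)*64 = 3392/3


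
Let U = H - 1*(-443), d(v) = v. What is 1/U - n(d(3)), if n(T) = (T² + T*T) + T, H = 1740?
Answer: -45842/2183 ≈ -21.000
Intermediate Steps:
n(T) = T + 2*T² (n(T) = (T² + T²) + T = 2*T² + T = T + 2*T²)
U = 2183 (U = 1740 - 1*(-443) = 1740 + 443 = 2183)
1/U - n(d(3)) = 1/2183 - 3*(1 + 2*3) = 1/2183 - 3*(1 + 6) = 1/2183 - 3*7 = 1/2183 - 1*21 = 1/2183 - 21 = -45842/2183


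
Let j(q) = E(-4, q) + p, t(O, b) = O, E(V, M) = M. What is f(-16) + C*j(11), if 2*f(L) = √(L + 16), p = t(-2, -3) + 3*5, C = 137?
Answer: 3288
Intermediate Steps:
p = 13 (p = -2 + 3*5 = -2 + 15 = 13)
j(q) = 13 + q (j(q) = q + 13 = 13 + q)
f(L) = √(16 + L)/2 (f(L) = √(L + 16)/2 = √(16 + L)/2)
f(-16) + C*j(11) = √(16 - 16)/2 + 137*(13 + 11) = √0/2 + 137*24 = (½)*0 + 3288 = 0 + 3288 = 3288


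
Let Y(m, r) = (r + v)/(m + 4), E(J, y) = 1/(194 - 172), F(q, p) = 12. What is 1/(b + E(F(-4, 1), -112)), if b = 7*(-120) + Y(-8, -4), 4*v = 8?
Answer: -11/9234 ≈ -0.0011912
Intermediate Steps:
v = 2 (v = (¼)*8 = 2)
E(J, y) = 1/22
Y(m, r) = (2 + r)/(4 + m) (Y(m, r) = (r + 2)/(m + 4) = (2 + r)/(4 + m))
b = -1679/2 (b = 7*(-120) + (2 - 4)/(4 - 8) = -840 - 2/(-4) = -840 - ¼*(-2) = -840 + ½ = -1679/2 ≈ -839.50)
1/(b + E(F(-4, 1), -112)) = 1/(-1679/2 + 1/22) = 1/(-9234/11) = -11/9234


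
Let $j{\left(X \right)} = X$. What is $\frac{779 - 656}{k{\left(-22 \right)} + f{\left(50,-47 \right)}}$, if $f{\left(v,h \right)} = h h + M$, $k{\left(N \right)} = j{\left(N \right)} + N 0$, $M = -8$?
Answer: $\frac{123}{2179} \approx 0.056448$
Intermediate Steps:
$k{\left(N \right)} = N$ ($k{\left(N \right)} = N + N 0 = N + 0 = N$)
$f{\left(v,h \right)} = -8 + h^{2}$ ($f{\left(v,h \right)} = h h - 8 = h^{2} - 8 = -8 + h^{2}$)
$\frac{779 - 656}{k{\left(-22 \right)} + f{\left(50,-47 \right)}} = \frac{779 - 656}{-22 - \left(8 - \left(-47\right)^{2}\right)} = \frac{123}{-22 + \left(-8 + 2209\right)} = \frac{123}{-22 + 2201} = \frac{123}{2179}$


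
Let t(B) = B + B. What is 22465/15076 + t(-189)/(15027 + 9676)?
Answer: 78464881/53203204 ≈ 1.4748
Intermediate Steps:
t(B) = 2*B
22465/15076 + t(-189)/(15027 + 9676) = 22465/15076 + (2*(-189))/(15027 + 9676) = 22465*(1/15076) - 378/24703 = 22465/15076 - 378*1/24703 = 22465/15076 - 54/3529 = 78464881/53203204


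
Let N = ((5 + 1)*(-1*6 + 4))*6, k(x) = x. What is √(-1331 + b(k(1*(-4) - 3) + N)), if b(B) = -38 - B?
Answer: I*√1290 ≈ 35.917*I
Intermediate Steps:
N = -72 (N = (6*(-6 + 4))*6 = (6*(-2))*6 = -12*6 = -72)
√(-1331 + b(k(1*(-4) - 3) + N)) = √(-1331 + (-38 - ((1*(-4) - 3) - 72))) = √(-1331 + (-38 - ((-4 - 3) - 72))) = √(-1331 + (-38 - (-7 - 72))) = √(-1331 + (-38 - 1*(-79))) = √(-1331 + (-38 + 79)) = √(-1331 + 41) = √(-1290) = I*√1290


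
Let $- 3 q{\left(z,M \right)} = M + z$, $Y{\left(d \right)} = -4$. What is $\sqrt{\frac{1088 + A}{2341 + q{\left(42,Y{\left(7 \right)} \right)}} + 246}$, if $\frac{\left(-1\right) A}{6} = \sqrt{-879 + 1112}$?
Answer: $\frac{3 \sqrt{1336132710 - 13970 \sqrt{233}}}{6985} \approx 15.698$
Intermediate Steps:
$q{\left(z,M \right)} = - \frac{M}{3} - \frac{z}{3}$ ($q{\left(z,M \right)} = - \frac{M + z}{3} = - \frac{M}{3} - \frac{z}{3}$)
$A = - 6 \sqrt{233}$ ($A = - 6 \sqrt{-879 + 1112} = - 6 \sqrt{233} \approx -91.586$)
$\sqrt{\frac{1088 + A}{2341 + q{\left(42,Y{\left(7 \right)} \right)}} + 246} = \sqrt{\frac{1088 - 6 \sqrt{233}}{2341 - \frac{38}{3}} + 246} = \sqrt{\frac{1088 - 6 \sqrt{233}}{\frac{6985}{3}} + 246} = \sqrt{\left(1088 - 6 \sqrt{233}\right) \frac{3}{6985} + 246} = \sqrt{\left(\frac{3264}{6985} - \frac{18 \sqrt{233}}{6985}\right) + 246} = \sqrt{\frac{1721574}{6985} - \frac{18 \sqrt{233}}{6985}}$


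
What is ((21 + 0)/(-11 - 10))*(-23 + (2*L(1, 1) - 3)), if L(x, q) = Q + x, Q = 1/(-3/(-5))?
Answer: 62/3 ≈ 20.667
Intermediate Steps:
Q = 5/3 (Q = 1/(-3*(-1/5)) = 1/(3/5) = 5/3 ≈ 1.6667)
L(x, q) = 5/3 + x
((21 + 0)/(-11 - 10))*(-23 + (2*L(1, 1) - 3)) = ((21 + 0)/(-11 - 10))*(-23 + (2*(5/3 + 1) - 3)) = (21/(-21))*(-23 + (2*(8/3) - 3)) = (21*(-1/21))*(-23 + (16/3 - 3)) = -(-23 + 7/3) = -1*(-62/3) = 62/3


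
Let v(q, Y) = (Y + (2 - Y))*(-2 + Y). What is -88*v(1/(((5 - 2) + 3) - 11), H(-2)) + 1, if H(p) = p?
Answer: 705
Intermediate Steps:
v(q, Y) = -4 + 2*Y (v(q, Y) = 2*(-2 + Y) = -4 + 2*Y)
-88*v(1/(((5 - 2) + 3) - 11), H(-2)) + 1 = -88*(-4 + 2*(-2)) + 1 = -88*(-4 - 4) + 1 = -88*(-8) + 1 = 704 + 1 = 705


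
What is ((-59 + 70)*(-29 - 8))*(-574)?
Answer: 233618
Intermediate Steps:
((-59 + 70)*(-29 - 8))*(-574) = (11*(-37))*(-574) = -407*(-574) = 233618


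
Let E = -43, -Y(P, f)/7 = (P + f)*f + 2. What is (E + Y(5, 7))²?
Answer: 416025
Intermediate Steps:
Y(P, f) = -14 - 7*f*(P + f) (Y(P, f) = -7*((P + f)*f + 2) = -7*(f*(P + f) + 2) = -7*(2 + f*(P + f)) = -14 - 7*f*(P + f))
(E + Y(5, 7))² = (-43 + (-14 - 7*7² - 7*5*7))² = (-43 + (-14 - 7*49 - 245))² = (-43 + (-14 - 343 - 245))² = (-43 - 602)² = (-645)² = 416025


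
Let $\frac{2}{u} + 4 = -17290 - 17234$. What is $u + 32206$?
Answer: $\frac{556004383}{17264} \approx 32206.0$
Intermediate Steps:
$u = - \frac{1}{17264}$ ($u = \frac{2}{-4 - 34524} = \frac{2}{-34528} = 2 \left(- \frac{1}{34528}\right) = - \frac{1}{17264} \approx -5.7924 \cdot 10^{-5}$)
$u + 32206 = - \frac{1}{17264} + 32206 = \frac{556004383}{17264}$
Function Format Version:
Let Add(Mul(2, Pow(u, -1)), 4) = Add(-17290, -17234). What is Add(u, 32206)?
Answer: Rational(556004383, 17264) ≈ 32206.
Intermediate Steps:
u = Rational(-1, 17264) (u = Mul(2, Pow(Add(-4, Add(-17290, -17234)), -1)) = Mul(2, Pow(Add(-4, -34524), -1)) = Mul(2, Pow(-34528, -1)) = Mul(2, Rational(-1, 34528)) = Rational(-1, 17264) ≈ -5.7924e-5)
Add(u, 32206) = Add(Rational(-1, 17264), 32206) = Rational(556004383, 17264)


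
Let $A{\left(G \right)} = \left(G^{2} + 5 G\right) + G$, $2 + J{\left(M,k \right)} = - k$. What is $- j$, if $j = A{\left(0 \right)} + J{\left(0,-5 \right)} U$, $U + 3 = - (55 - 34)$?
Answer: $72$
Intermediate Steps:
$J{\left(M,k \right)} = -2 - k$
$U = -24$ ($U = -3 - \left(55 - 34\right) = -3 - 21 = -24$)
$A{\left(G \right)} = G^{2} + 6 G$
$j = -72$ ($j = 0 \left(6 + 0\right) + \left(-2 - -5\right) \left(-24\right) = 0 \cdot 6 + \left(-2 + 5\right) \left(-24\right) = 0 + 3 \left(-24\right) = 0 - 72 = -72$)
$- j = \left(-1\right) \left(-72\right) = 72$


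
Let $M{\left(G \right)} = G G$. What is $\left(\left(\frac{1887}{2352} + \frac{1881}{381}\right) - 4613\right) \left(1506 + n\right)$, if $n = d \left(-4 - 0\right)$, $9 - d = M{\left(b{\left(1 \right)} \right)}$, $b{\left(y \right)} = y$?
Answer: $- \frac{338088235221}{49784} \approx -6.7911 \cdot 10^{6}$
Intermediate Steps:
$M{\left(G \right)} = G^{2}$
$d = 8$ ($d = 9 - 1^{2} = 9 - 1 = 8$)
$n = -32$ ($n = 8 \left(-4 - 0\right) = 8 \left(-4 + 0\right) = 8 \left(-4\right) = -32$)
$\left(\left(\frac{1887}{2352} + \frac{1881}{381}\right) - 4613\right) \left(1506 + n\right) = \left(\left(\frac{1887}{2352} + \frac{1881}{381}\right) - 4613\right) \left(1506 - 32\right) = \left(\left(1887 \cdot \frac{1}{2352} + 1881 \cdot \frac{1}{381}\right) - 4613\right) 1474 = \left(\left(\frac{629}{784} + \frac{627}{127}\right) - 4613\right) 1474 = \left(\frac{571451}{99568} - 4613\right) 1474 = \left(- \frac{458735733}{99568}\right) 1474 = - \frac{338088235221}{49784}$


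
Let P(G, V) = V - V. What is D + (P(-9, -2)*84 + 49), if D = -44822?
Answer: -44773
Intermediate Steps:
P(G, V) = 0
D + (P(-9, -2)*84 + 49) = -44822 + (0*84 + 49) = -44822 + (0 + 49) = -44822 + 49 = -44773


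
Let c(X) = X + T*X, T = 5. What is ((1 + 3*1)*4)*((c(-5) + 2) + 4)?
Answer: -384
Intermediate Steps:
c(X) = 6*X (c(X) = X + 5*X = 6*X)
((1 + 3*1)*4)*((c(-5) + 2) + 4) = ((1 + 3*1)*4)*((6*(-5) + 2) + 4) = ((1 + 3)*4)*((-30 + 2) + 4) = (4*4)*(-28 + 4) = 16*(-24) = -384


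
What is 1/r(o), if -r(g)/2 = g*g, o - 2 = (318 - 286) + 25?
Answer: -1/6962 ≈ -0.00014364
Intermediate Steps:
o = 59 (o = 2 + ((318 - 286) + 25) = 2 + (32 + 25) = 2 + 57 = 59)
r(g) = -2*g² (r(g) = -2*g*g = -2*g²)
1/r(o) = 1/(-2*59²) = 1/(-2*3481) = 1/(-6962) = -1/6962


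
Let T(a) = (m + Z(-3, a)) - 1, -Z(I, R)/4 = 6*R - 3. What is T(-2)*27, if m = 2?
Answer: 1647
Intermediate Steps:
Z(I, R) = 12 - 24*R (Z(I, R) = -4*(6*R - 3) = -4*(-3 + 6*R) = 12 - 24*R)
T(a) = 13 - 24*a (T(a) = (2 + (12 - 24*a)) - 1 = (14 - 24*a) - 1 = 13 - 24*a)
T(-2)*27 = (13 - 24*(-2))*27 = (13 + 48)*27 = 61*27 = 1647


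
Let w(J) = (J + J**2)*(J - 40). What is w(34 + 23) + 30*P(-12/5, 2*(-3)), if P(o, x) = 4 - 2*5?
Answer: 56022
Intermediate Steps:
P(o, x) = -6 (P(o, x) = 4 - 10 = -6)
w(J) = (-40 + J)*(J + J**2) (w(J) = (J + J**2)*(-40 + J) = (-40 + J)*(J + J**2))
w(34 + 23) + 30*P(-12/5, 2*(-3)) = (34 + 23)*(-40 + (34 + 23)**2 - 39*(34 + 23)) + 30*(-6) = 57*(-40 + 57**2 - 39*57) - 180 = 57*(-40 + 3249 - 2223) - 180 = 57*986 - 180 = 56202 - 180 = 56022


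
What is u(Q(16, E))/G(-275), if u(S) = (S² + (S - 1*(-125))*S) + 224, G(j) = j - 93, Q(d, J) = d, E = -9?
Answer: -171/23 ≈ -7.4348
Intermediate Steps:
G(j) = -93 + j
u(S) = 224 + S² + S*(125 + S) (u(S) = (S² + (S + 125)*S) + 224 = (S² + (125 + S)*S) + 224 = (S² + S*(125 + S)) + 224 = 224 + S² + S*(125 + S))
u(Q(16, E))/G(-275) = (224 + 2*16² + 125*16)/(-93 - 275) = (224 + 2*256 + 2000)/(-368) = (224 + 512 + 2000)*(-1/368) = 2736*(-1/368) = -171/23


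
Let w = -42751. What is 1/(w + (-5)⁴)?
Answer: -1/42126 ≈ -2.3738e-5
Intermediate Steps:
1/(w + (-5)⁴) = 1/(-42751 + (-5)⁴) = 1/(-42751 + 625) = 1/(-42126) = -1/42126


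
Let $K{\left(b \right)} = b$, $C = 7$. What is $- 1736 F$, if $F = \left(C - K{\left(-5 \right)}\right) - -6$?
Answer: $-31248$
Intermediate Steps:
$F = 18$ ($F = \left(7 - -5\right) - -6 = \left(7 + 5\right) + 6 = 12 + 6 = 18$)
$- 1736 F = \left(-1736\right) 18 = -31248$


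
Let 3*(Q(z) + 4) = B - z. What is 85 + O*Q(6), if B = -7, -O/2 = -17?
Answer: -595/3 ≈ -198.33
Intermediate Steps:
O = 34 (O = -2*(-17) = 34)
Q(z) = -19/3 - z/3 (Q(z) = -4 + (-7 - z)/3 = -4 + (-7/3 - z/3) = -19/3 - z/3)
85 + O*Q(6) = 85 + 34*(-19/3 - ⅓*6) = 85 + 34*(-19/3 - 2) = 85 + 34*(-25/3) = 85 - 850/3 = -595/3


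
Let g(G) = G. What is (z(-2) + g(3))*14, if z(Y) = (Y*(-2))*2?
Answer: 154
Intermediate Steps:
z(Y) = -4*Y (z(Y) = -2*Y*2 = -4*Y)
(z(-2) + g(3))*14 = (-4*(-2) + 3)*14 = (8 + 3)*14 = 11*14 = 154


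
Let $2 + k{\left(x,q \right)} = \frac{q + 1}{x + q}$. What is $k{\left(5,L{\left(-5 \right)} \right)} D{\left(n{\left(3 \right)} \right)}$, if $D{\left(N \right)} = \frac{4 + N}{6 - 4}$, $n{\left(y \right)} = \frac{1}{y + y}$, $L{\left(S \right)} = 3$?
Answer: $- \frac{25}{8} \approx -3.125$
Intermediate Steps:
$k{\left(x,q \right)} = -2 + \frac{1 + q}{q + x}$ ($k{\left(x,q \right)} = -2 + \frac{q + 1}{x + q} = -2 + \frac{1 + q}{q + x}$)
$n{\left(y \right)} = \frac{1}{2 y}$
$D{\left(N \right)} = 2 + \frac{N}{2}$ ($D{\left(N \right)} = \frac{4 + N}{2} = \left(4 + N\right) \frac{1}{2} = 2 + \frac{N}{2}$)
$k{\left(5,L{\left(-5 \right)} \right)} D{\left(n{\left(3 \right)} \right)} = \frac{1 - 3 - 10}{3 + 5} \left(2 + \frac{\frac{1}{2} \cdot \frac{1}{3}}{2}\right) = \frac{1 - 3 - 10}{8} \left(2 + \frac{\frac{1}{2} \cdot \frac{1}{3}}{2}\right) = \frac{1}{8} \left(-12\right) \left(2 + \frac{1}{2} \cdot \frac{1}{6}\right) = - \frac{3 \left(2 + \frac{1}{12}\right)}{2} = \left(- \frac{3}{2}\right) \frac{25}{12} = - \frac{25}{8}$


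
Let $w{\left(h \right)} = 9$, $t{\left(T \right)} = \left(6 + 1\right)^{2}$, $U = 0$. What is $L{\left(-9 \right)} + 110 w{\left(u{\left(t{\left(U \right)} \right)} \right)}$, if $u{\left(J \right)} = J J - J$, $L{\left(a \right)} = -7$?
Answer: $983$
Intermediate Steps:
$t{\left(T \right)} = 49$ ($t{\left(T \right)} = 7^{2} = 49$)
$u{\left(J \right)} = J^{2} - J$
$L{\left(-9 \right)} + 110 w{\left(u{\left(t{\left(U \right)} \right)} \right)} = -7 + 110 \cdot 9 = -7 + 990 = 983$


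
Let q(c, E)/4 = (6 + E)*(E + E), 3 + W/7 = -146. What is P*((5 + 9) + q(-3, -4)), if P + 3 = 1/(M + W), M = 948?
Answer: 2860/19 ≈ 150.53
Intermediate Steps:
W = -1043 (W = -21 + 7*(-146) = -21 - 1022 = -1043)
q(c, E) = 8*E*(6 + E) (q(c, E) = 4*((6 + E)*(E + E)) = 4*((6 + E)*(2*E)) = 4*(2*E*(6 + E)) = 8*E*(6 + E))
P = -286/95 (P = -3 + 1/(948 - 1043) = -3 + 1/(-95) = -3 - 1/95 = -286/95 ≈ -3.0105)
P*((5 + 9) + q(-3, -4)) = -286*((5 + 9) + 8*(-4)*(6 - 4))/95 = -286*(14 + 8*(-4)*2)/95 = -286*(14 - 64)/95 = -286/95*(-50) = 2860/19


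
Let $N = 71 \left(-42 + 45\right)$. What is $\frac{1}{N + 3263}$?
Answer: $\frac{1}{3476} \approx 0.00028769$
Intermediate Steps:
$N = 213$ ($N = 71 \cdot 3 = 213$)
$\frac{1}{N + 3263} = \frac{1}{213 + 3263} = \frac{1}{3476}$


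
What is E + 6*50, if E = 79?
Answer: 379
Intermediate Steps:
E + 6*50 = 79 + 6*50 = 79 + 300 = 379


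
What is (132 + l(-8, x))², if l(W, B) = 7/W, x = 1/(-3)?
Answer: 1100401/64 ≈ 17194.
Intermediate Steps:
x = -⅓ ≈ -0.33333
(132 + l(-8, x))² = (132 + 7/(-8))² = (132 + 7*(-⅛))² = (132 - 7/8)² = (1049/8)² = 1100401/64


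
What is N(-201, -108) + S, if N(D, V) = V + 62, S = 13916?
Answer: 13870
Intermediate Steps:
N(D, V) = 62 + V
N(-201, -108) + S = (62 - 108) + 13916 = -46 + 13916 = 13870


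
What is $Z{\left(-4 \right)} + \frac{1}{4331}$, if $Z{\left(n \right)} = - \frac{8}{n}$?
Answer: $\frac{8663}{4331} \approx 2.0002$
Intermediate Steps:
$Z{\left(-4 \right)} + \frac{1}{4331} = - \frac{8}{-4} + \frac{1}{4331} = \left(-8\right) \left(- \frac{1}{4}\right) + \frac{1}{4331} = 2 + \frac{1}{4331} = \frac{8663}{4331}$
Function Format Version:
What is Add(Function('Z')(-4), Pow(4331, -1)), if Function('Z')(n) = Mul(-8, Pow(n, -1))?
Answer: Rational(8663, 4331) ≈ 2.0002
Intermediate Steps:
Add(Function('Z')(-4), Pow(4331, -1)) = Add(Mul(-8, Pow(-4, -1)), Pow(4331, -1)) = Add(Mul(-8, Rational(-1, 4)), Rational(1, 4331)) = Add(2, Rational(1, 4331)) = Rational(8663, 4331)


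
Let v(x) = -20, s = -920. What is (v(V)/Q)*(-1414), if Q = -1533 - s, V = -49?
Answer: -28280/613 ≈ -46.134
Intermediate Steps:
Q = -613 (Q = -1533 - 1*(-920) = -1533 + 920 = -613)
(v(V)/Q)*(-1414) = -20/(-613)*(-1414) = -20*(-1/613)*(-1414) = (20/613)*(-1414) = -28280/613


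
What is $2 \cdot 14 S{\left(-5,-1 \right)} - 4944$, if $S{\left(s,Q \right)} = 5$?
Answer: $-4804$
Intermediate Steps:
$2 \cdot 14 S{\left(-5,-1 \right)} - 4944 = 2 \cdot 14 \cdot 5 - 4944 = 28 \cdot 5 - 4944 = 140 - 4944 = -4804$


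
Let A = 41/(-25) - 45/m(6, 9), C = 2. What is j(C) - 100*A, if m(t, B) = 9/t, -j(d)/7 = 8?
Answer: 3108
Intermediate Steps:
j(d) = -56 (j(d) = -7*8 = -56)
A = -791/25 (A = 41/(-25) - 45/(9/6) = 41*(-1/25) - 45/(9*(⅙)) = -41/25 - 45/3/2 = -41/25 - 45*⅔ = -41/25 - 30 = -791/25 ≈ -31.640)
j(C) - 100*A = -56 - 100*(-791/25) = -56 + 3164 = 3108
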